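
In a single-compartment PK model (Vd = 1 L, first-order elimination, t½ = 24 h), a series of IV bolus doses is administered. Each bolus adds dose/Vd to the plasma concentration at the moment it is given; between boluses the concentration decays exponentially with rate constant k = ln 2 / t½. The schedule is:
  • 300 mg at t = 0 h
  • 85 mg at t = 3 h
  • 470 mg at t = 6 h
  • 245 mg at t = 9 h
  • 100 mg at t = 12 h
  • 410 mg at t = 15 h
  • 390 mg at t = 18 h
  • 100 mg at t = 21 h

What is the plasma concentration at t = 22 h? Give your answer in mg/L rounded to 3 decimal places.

k = ln 2 / 24 = 0.02888 per h
Dose 1 (300 mg at t=0 h): 300·exp(−0.02888·22) = 158.919 mg/L
Dose 2 (85 mg at t=3 h): 85·exp(−0.02888·19) = 49.102 mg/L
Dose 3 (470 mg at t=6 h): 470·exp(−0.02888·16) = 296.081 mg/L
Dose 4 (245 mg at t=9 h): 245·exp(−0.02888·13) = 168.309 mg/L
Dose 5 (100 mg at t=12 h): 100·exp(−0.02888·10) = 74.915 mg/L
Dose 6 (410 mg at t=15 h): 410·exp(−0.02888·7) = 334.953 mg/L
Dose 7 (390 mg at t=18 h): 390·exp(−0.02888·4) = 347.451 mg/L
Dose 8 (100 mg at t=21 h): 100·exp(−0.02888·1) = 97.153 mg/L
C(22) = 158.919 + 49.102 + 296.081 + 168.309 + 74.915 + 334.953 + 347.451 + 97.153 = 1526.884 mg/L

1526.884 mg/L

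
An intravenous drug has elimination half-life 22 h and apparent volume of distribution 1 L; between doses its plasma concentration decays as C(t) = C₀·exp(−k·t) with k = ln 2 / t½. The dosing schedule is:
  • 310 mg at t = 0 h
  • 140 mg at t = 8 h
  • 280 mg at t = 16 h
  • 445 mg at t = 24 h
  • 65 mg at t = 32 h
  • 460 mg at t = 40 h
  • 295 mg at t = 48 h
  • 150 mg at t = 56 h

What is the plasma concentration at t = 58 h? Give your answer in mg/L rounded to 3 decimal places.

951.491 mg/L

k = ln 2 / 22 = 0.03151 per h
Dose 1 (310 mg at t=0 h): 310·exp(−0.03151·58) = 49.858 mg/L
Dose 2 (140 mg at t=8 h): 140·exp(−0.03151·50) = 28.971 mg/L
Dose 3 (280 mg at t=16 h): 280·exp(−0.03151·42) = 74.553 mg/L
Dose 4 (445 mg at t=24 h): 445·exp(−0.03151·34) = 152.452 mg/L
Dose 5 (65 mg at t=32 h): 65·exp(−0.03151·26) = 28.652 mg/L
Dose 6 (460 mg at t=40 h): 460·exp(−0.03151·18) = 260.892 mg/L
Dose 7 (295 mg at t=48 h): 295·exp(−0.03151·10) = 215.273 mg/L
Dose 8 (150 mg at t=56 h): 150·exp(−0.03151·2) = 140.840 mg/L
C(58) = 49.858 + 28.971 + 74.553 + 152.452 + 28.652 + 260.892 + 215.273 + 140.840 = 951.491 mg/L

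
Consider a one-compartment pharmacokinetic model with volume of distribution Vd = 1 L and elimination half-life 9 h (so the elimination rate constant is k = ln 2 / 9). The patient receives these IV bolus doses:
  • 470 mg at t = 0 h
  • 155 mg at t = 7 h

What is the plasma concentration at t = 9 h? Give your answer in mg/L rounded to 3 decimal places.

367.873 mg/L

k = ln 2 / 9 = 0.07702 per h
Dose 1 (470 mg at t=0 h): 470·exp(−0.07702·9) = 235.000 mg/L
Dose 2 (155 mg at t=7 h): 155·exp(−0.07702·2) = 132.873 mg/L
C(9) = 235.000 + 132.873 = 367.873 mg/L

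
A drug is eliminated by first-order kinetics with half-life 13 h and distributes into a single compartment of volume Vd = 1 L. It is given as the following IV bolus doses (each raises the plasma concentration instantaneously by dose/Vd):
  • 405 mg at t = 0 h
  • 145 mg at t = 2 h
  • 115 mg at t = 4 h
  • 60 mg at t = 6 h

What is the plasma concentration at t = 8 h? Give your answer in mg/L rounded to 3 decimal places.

k = ln 2 / 13 = 0.05332 per h
Dose 1 (405 mg at t=0 h): 405·exp(−0.05332·8) = 264.366 mg/L
Dose 2 (145 mg at t=2 h): 145·exp(−0.05332·6) = 105.301 mg/L
Dose 3 (115 mg at t=4 h): 115·exp(−0.05332·4) = 92.912 mg/L
Dose 4 (60 mg at t=6 h): 60·exp(−0.05332·2) = 53.931 mg/L
C(8) = 264.366 + 105.301 + 92.912 + 53.931 = 516.510 mg/L

516.510 mg/L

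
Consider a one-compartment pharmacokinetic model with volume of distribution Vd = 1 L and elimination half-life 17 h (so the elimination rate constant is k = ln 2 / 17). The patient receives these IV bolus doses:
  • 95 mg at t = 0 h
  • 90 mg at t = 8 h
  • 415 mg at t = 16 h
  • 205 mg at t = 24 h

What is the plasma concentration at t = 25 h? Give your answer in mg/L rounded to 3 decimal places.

563.616 mg/L

k = ln 2 / 17 = 0.04077 per h
Dose 1 (95 mg at t=0 h): 95·exp(−0.04077·25) = 34.279 mg/L
Dose 2 (90 mg at t=8 h): 90·exp(−0.04077·17) = 45.000 mg/L
Dose 3 (415 mg at t=16 h): 415·exp(−0.04077·9) = 287.527 mg/L
Dose 4 (205 mg at t=24 h): 205·exp(−0.04077·1) = 196.810 mg/L
C(25) = 34.279 + 45.000 + 287.527 + 196.810 = 563.616 mg/L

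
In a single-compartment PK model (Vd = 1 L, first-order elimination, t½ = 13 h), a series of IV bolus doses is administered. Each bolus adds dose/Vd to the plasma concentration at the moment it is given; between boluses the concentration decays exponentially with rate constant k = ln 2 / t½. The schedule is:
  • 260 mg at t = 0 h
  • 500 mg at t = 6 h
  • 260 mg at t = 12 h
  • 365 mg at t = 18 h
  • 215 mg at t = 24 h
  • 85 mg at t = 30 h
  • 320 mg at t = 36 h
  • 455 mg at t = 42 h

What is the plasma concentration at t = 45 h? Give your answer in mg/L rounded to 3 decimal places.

k = ln 2 / 13 = 0.05332 per h
Dose 1 (260 mg at t=0 h): 260·exp(−0.05332·45) = 23.602 mg/L
Dose 2 (500 mg at t=6 h): 500·exp(−0.05332·39) = 62.500 mg/L
Dose 3 (260 mg at t=12 h): 260·exp(−0.05332·33) = 44.753 mg/L
Dose 4 (365 mg at t=18 h): 365·exp(−0.05332·27) = 86.512 mg/L
Dose 5 (215 mg at t=24 h): 215·exp(−0.05332·21) = 70.171 mg/L
Dose 6 (85 mg at t=30 h): 85·exp(−0.05332·15) = 38.201 mg/L
Dose 7 (320 mg at t=36 h): 320·exp(−0.05332·9) = 198.036 mg/L
Dose 8 (455 mg at t=42 h): 455·exp(−0.05332·3) = 387.742 mg/L
C(45) = 23.602 + 62.500 + 44.753 + 86.512 + 70.171 + 38.201 + 198.036 + 387.742 = 911.517 mg/L

911.517 mg/L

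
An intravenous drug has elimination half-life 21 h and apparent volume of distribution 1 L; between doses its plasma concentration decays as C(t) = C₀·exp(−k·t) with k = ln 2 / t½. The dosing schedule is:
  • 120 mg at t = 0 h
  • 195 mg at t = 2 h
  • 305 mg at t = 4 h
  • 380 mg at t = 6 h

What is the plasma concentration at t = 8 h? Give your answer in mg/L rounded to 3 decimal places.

k = ln 2 / 21 = 0.03301 per h
Dose 1 (120 mg at t=0 h): 120·exp(−0.03301·8) = 92.152 mg/L
Dose 2 (195 mg at t=2 h): 195·exp(−0.03301·6) = 159.965 mg/L
Dose 3 (305 mg at t=4 h): 305·exp(−0.03301·4) = 267.277 mg/L
Dose 4 (380 mg at t=6 h): 380·exp(−0.03301·2) = 355.725 mg/L
C(8) = 92.152 + 159.965 + 267.277 + 355.725 = 875.118 mg/L

875.118 mg/L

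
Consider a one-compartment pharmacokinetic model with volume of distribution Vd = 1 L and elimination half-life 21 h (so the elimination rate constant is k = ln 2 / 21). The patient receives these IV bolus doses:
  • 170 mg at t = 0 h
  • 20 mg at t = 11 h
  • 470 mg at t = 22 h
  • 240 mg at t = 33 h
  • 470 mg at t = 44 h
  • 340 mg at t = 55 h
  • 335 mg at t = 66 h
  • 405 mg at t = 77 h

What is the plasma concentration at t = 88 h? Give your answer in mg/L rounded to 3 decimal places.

k = ln 2 / 21 = 0.03301 per h
Dose 1 (170 mg at t=0 h): 170·exp(−0.03301·88) = 9.311 mg/L
Dose 2 (20 mg at t=11 h): 20·exp(−0.03301·77) = 1.575 mg/L
Dose 3 (470 mg at t=22 h): 470·exp(−0.03301·66) = 53.211 mg/L
Dose 4 (240 mg at t=33 h): 240·exp(−0.03301·55) = 39.066 mg/L
Dose 5 (470 mg at t=44 h): 470·exp(−0.03301·44) = 109.994 mg/L
Dose 6 (340 mg at t=55 h): 340·exp(−0.03301·33) = 114.402 mg/L
Dose 7 (335 mg at t=66 h): 335·exp(−0.03301·22) = 162.062 mg/L
Dose 8 (405 mg at t=77 h): 405·exp(−0.03301·11) = 281.691 mg/L
C(88) = 9.311 + 1.575 + 53.211 + 39.066 + 109.994 + 114.402 + 162.062 + 281.691 = 771.311 mg/L

771.311 mg/L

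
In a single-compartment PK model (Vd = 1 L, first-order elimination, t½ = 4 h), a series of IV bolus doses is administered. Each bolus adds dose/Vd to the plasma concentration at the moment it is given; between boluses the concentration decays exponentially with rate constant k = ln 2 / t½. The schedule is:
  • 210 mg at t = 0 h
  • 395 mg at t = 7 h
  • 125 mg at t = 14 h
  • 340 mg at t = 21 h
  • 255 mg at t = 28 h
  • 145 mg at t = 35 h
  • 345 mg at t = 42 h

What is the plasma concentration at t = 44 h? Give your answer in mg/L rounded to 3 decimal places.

k = ln 2 / 4 = 0.17329 per h
Dose 1 (210 mg at t=0 h): 210·exp(−0.17329·44) = 0.103 mg/L
Dose 2 (395 mg at t=7 h): 395·exp(−0.17329·37) = 0.649 mg/L
Dose 3 (125 mg at t=14 h): 125·exp(−0.17329·30) = 0.691 mg/L
Dose 4 (340 mg at t=21 h): 340·exp(−0.17329·23) = 6.318 mg/L
Dose 5 (255 mg at t=28 h): 255·exp(−0.17329·16) = 15.938 mg/L
Dose 6 (145 mg at t=35 h): 145·exp(−0.17329·9) = 30.482 mg/L
Dose 7 (345 mg at t=42 h): 345·exp(−0.17329·2) = 243.952 mg/L
C(44) = 0.103 + 0.649 + 0.691 + 6.318 + 15.938 + 30.482 + 243.952 = 298.131 mg/L

298.131 mg/L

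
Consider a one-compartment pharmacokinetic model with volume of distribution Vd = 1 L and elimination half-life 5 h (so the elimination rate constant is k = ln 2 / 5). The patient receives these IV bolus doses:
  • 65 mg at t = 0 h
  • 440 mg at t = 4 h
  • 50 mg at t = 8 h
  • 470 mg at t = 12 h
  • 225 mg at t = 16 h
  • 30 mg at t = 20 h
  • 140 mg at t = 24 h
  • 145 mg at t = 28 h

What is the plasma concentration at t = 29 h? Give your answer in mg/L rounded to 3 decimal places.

k = ln 2 / 5 = 0.13863 per h
Dose 1 (65 mg at t=0 h): 65·exp(−0.13863·29) = 1.167 mg/L
Dose 2 (440 mg at t=4 h): 440·exp(−0.13863·25) = 13.750 mg/L
Dose 3 (50 mg at t=8 h): 50·exp(−0.13863·21) = 2.720 mg/L
Dose 4 (470 mg at t=12 h): 470·exp(−0.13863·17) = 44.524 mg/L
Dose 5 (225 mg at t=16 h): 225·exp(−0.13863·13) = 37.111 mg/L
Dose 6 (30 mg at t=20 h): 30·exp(−0.13863·9) = 8.615 mg/L
Dose 7 (140 mg at t=24 h): 140·exp(−0.13863·5) = 70.000 mg/L
Dose 8 (145 mg at t=28 h): 145·exp(−0.13863·1) = 126.230 mg/L
C(29) = 1.167 + 13.750 + 2.720 + 44.524 + 37.111 + 8.615 + 70.000 + 126.230 = 304.118 mg/L

304.118 mg/L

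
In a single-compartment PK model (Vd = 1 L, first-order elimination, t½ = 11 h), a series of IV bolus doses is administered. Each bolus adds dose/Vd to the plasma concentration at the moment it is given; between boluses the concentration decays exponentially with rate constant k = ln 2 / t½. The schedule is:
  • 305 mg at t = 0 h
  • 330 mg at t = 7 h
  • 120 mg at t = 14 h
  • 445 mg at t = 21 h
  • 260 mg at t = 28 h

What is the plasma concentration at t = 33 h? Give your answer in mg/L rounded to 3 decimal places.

537.131 mg/L

k = ln 2 / 11 = 0.06301 per h
Dose 1 (305 mg at t=0 h): 305·exp(−0.06301·33) = 38.125 mg/L
Dose 2 (330 mg at t=7 h): 330·exp(−0.06301·26) = 64.119 mg/L
Dose 3 (120 mg at t=14 h): 120·exp(−0.06301·19) = 36.243 mg/L
Dose 4 (445 mg at t=21 h): 445·exp(−0.06301·12) = 208.912 mg/L
Dose 5 (260 mg at t=28 h): 260·exp(−0.06301·5) = 189.732 mg/L
C(33) = 38.125 + 64.119 + 36.243 + 208.912 + 189.732 = 537.131 mg/L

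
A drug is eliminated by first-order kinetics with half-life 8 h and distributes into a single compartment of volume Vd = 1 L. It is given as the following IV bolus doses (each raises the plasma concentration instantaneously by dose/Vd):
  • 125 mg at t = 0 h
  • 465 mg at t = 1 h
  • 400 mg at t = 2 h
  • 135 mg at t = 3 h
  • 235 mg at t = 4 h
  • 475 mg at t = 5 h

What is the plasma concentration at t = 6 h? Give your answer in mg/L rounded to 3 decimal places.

1395.970 mg/L

k = ln 2 / 8 = 0.08664 per h
Dose 1 (125 mg at t=0 h): 125·exp(−0.08664·6) = 74.325 mg/L
Dose 2 (465 mg at t=1 h): 465·exp(−0.08664·5) = 301.515 mg/L
Dose 3 (400 mg at t=2 h): 400·exp(−0.08664·4) = 282.843 mg/L
Dose 4 (135 mg at t=3 h): 135·exp(−0.08664·3) = 104.099 mg/L
Dose 5 (235 mg at t=4 h): 235·exp(−0.08664·2) = 197.611 mg/L
Dose 6 (475 mg at t=5 h): 475·exp(−0.08664·1) = 435.577 mg/L
C(6) = 74.325 + 301.515 + 282.843 + 104.099 + 197.611 + 435.577 = 1395.970 mg/L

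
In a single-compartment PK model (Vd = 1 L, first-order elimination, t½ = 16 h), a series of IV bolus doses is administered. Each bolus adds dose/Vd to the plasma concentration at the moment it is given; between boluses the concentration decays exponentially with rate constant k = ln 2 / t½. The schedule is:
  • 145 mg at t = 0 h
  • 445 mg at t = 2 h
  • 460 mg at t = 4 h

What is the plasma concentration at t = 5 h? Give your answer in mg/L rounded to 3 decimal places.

948.024 mg/L

k = ln 2 / 16 = 0.04332 per h
Dose 1 (145 mg at t=0 h): 145·exp(−0.04332·5) = 116.761 mg/L
Dose 2 (445 mg at t=2 h): 445·exp(−0.04332·3) = 390.766 mg/L
Dose 3 (460 mg at t=4 h): 460·exp(−0.04332·1) = 440.498 mg/L
C(5) = 116.761 + 390.766 + 440.498 = 948.024 mg/L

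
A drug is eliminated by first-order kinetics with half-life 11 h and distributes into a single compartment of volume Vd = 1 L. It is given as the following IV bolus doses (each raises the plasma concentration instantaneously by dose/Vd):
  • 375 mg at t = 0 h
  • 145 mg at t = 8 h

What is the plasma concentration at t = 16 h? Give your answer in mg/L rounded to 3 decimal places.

224.413 mg/L

k = ln 2 / 11 = 0.06301 per h
Dose 1 (375 mg at t=0 h): 375·exp(−0.06301·16) = 136.826 mg/L
Dose 2 (145 mg at t=8 h): 145·exp(−0.06301·8) = 87.586 mg/L
C(16) = 136.826 + 87.586 = 224.413 mg/L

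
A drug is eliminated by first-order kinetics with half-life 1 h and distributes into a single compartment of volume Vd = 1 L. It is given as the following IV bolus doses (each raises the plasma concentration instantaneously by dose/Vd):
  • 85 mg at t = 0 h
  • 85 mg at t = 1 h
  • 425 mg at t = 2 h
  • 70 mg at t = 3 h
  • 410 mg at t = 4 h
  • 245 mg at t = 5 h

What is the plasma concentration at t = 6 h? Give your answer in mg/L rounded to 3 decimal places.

264.297 mg/L

k = ln 2 / 1 = 0.69315 per h
Dose 1 (85 mg at t=0 h): 85·exp(−0.69315·6) = 1.328 mg/L
Dose 2 (85 mg at t=1 h): 85·exp(−0.69315·5) = 2.656 mg/L
Dose 3 (425 mg at t=2 h): 425·exp(−0.69315·4) = 26.562 mg/L
Dose 4 (70 mg at t=3 h): 70·exp(−0.69315·3) = 8.750 mg/L
Dose 5 (410 mg at t=4 h): 410·exp(−0.69315·2) = 102.500 mg/L
Dose 6 (245 mg at t=5 h): 245·exp(−0.69315·1) = 122.500 mg/L
C(6) = 1.328 + 2.656 + 26.562 + 8.750 + 102.500 + 122.500 = 264.297 mg/L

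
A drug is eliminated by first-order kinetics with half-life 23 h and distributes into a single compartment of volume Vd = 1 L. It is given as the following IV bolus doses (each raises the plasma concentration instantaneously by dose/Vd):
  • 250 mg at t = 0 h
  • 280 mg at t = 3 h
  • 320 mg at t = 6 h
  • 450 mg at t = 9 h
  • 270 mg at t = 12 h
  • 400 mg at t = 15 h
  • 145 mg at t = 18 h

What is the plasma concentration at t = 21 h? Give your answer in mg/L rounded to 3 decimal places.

k = ln 2 / 23 = 0.03014 per h
Dose 1 (250 mg at t=0 h): 250·exp(−0.03014·21) = 132.766 mg/L
Dose 2 (280 mg at t=3 h): 280·exp(−0.03014·18) = 162.768 mg/L
Dose 3 (320 mg at t=6 h): 320·exp(−0.03014·15) = 203.623 mg/L
Dose 4 (450 mg at t=9 h): 450·exp(−0.03014·12) = 313.439 mg/L
Dose 5 (270 mg at t=12 h): 270·exp(−0.03014·9) = 205.859 mg/L
Dose 6 (400 mg at t=15 h): 400·exp(−0.03014·6) = 333.834 mg/L
Dose 7 (145 mg at t=18 h): 145·exp(−0.03014·3) = 132.466 mg/L
C(21) = 132.766 + 162.768 + 203.623 + 313.439 + 205.859 + 333.834 + 132.466 = 1484.754 mg/L

1484.754 mg/L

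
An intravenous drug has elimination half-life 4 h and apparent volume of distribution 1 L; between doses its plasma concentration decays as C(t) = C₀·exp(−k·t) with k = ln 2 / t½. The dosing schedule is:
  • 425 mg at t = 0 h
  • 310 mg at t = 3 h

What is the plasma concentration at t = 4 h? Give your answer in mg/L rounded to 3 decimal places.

k = ln 2 / 4 = 0.17329 per h
Dose 1 (425 mg at t=0 h): 425·exp(−0.17329·4) = 212.500 mg/L
Dose 2 (310 mg at t=3 h): 310·exp(−0.17329·1) = 260.678 mg/L
C(4) = 212.500 + 260.678 = 473.178 mg/L

473.178 mg/L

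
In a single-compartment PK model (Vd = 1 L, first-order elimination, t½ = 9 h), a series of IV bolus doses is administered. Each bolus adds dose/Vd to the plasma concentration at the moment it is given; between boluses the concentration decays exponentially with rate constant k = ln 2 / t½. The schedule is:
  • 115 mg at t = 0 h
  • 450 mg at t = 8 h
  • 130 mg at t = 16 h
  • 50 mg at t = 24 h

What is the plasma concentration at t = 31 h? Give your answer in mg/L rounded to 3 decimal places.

k = ln 2 / 9 = 0.07702 per h
Dose 1 (115 mg at t=0 h): 115·exp(−0.07702·31) = 10.564 mg/L
Dose 2 (450 mg at t=8 h): 450·exp(−0.07702·23) = 76.544 mg/L
Dose 3 (130 mg at t=16 h): 130·exp(−0.07702·15) = 40.947 mg/L
Dose 4 (50 mg at t=24 h): 50·exp(−0.07702·7) = 29.163 mg/L
C(31) = 10.564 + 76.544 + 40.947 + 29.163 = 157.219 mg/L

157.219 mg/L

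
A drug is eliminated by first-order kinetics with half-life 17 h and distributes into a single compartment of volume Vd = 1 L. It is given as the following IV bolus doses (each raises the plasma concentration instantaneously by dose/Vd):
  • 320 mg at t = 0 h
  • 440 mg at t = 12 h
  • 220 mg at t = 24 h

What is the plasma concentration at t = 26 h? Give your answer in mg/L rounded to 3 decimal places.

k = ln 2 / 17 = 0.04077 per h
Dose 1 (320 mg at t=0 h): 320·exp(−0.04077·26) = 110.854 mg/L
Dose 2 (440 mg at t=12 h): 440·exp(−0.04077·14) = 248.625 mg/L
Dose 3 (220 mg at t=24 h): 220·exp(−0.04077·2) = 202.772 mg/L
C(26) = 110.854 + 248.625 + 202.772 = 562.251 mg/L

562.251 mg/L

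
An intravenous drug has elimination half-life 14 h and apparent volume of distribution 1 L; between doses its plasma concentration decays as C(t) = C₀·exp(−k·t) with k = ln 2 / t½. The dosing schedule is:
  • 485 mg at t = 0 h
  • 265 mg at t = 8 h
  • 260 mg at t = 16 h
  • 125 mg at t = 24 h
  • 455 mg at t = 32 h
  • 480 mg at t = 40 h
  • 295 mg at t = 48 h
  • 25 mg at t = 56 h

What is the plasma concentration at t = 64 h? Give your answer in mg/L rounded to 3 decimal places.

k = ln 2 / 14 = 0.04951 per h
Dose 1 (485 mg at t=0 h): 485·exp(−0.04951·64) = 20.399 mg/L
Dose 2 (265 mg at t=8 h): 265·exp(−0.04951·56) = 16.562 mg/L
Dose 3 (260 mg at t=16 h): 260·exp(−0.04951·48) = 24.147 mg/L
Dose 4 (125 mg at t=24 h): 125·exp(−0.04951·40) = 17.251 mg/L
Dose 5 (455 mg at t=32 h): 455·exp(−0.04951·32) = 93.313 mg/L
Dose 6 (480 mg at t=40 h): 480·exp(−0.04951·24) = 146.282 mg/L
Dose 7 (295 mg at t=48 h): 295·exp(−0.04951·16) = 133.594 mg/L
Dose 8 (25 mg at t=56 h): 25·exp(−0.04951·8) = 16.824 mg/L
C(64) = 20.399 + 16.562 + 24.147 + 17.251 + 93.313 + 146.282 + 133.594 + 16.824 = 468.373 mg/L

468.373 mg/L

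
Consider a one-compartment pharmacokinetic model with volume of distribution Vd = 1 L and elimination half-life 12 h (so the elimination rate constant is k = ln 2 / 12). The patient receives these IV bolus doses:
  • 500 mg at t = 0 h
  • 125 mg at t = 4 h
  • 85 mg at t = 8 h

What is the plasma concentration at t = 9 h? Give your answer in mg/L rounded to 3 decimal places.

471.175 mg/L

k = ln 2 / 12 = 0.05776 per h
Dose 1 (500 mg at t=0 h): 500·exp(−0.05776·9) = 297.302 mg/L
Dose 2 (125 mg at t=4 h): 125·exp(−0.05776·5) = 93.644 mg/L
Dose 3 (85 mg at t=8 h): 85·exp(−0.05776·1) = 80.229 mg/L
C(9) = 297.302 + 93.644 + 80.229 = 471.175 mg/L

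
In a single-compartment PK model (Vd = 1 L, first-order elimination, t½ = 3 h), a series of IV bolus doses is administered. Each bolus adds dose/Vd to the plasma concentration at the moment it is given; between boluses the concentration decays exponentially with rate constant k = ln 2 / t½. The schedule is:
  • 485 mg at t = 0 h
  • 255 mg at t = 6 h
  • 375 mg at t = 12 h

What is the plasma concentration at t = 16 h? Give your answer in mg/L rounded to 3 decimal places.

k = ln 2 / 3 = 0.23105 per h
Dose 1 (485 mg at t=0 h): 485·exp(−0.23105·16) = 12.030 mg/L
Dose 2 (255 mg at t=6 h): 255·exp(−0.23105·10) = 25.299 mg/L
Dose 3 (375 mg at t=12 h): 375·exp(−0.23105·4) = 148.819 mg/L
C(16) = 12.030 + 25.299 + 148.819 = 186.148 mg/L

186.148 mg/L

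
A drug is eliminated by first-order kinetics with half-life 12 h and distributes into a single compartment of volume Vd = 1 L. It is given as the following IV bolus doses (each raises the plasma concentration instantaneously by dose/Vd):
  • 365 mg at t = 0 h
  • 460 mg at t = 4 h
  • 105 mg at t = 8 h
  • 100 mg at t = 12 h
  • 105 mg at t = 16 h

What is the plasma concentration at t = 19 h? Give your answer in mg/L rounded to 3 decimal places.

525.868 mg/L

k = ln 2 / 12 = 0.05776 per h
Dose 1 (365 mg at t=0 h): 365·exp(−0.05776·19) = 121.804 mg/L
Dose 2 (460 mg at t=4 h): 460·exp(−0.05776·15) = 193.406 mg/L
Dose 3 (105 mg at t=8 h): 105·exp(−0.05776·11) = 55.622 mg/L
Dose 4 (100 mg at t=12 h): 100·exp(−0.05776·7) = 66.742 mg/L
Dose 5 (105 mg at t=16 h): 105·exp(−0.05776·3) = 88.294 mg/L
C(19) = 121.804 + 193.406 + 55.622 + 66.742 + 88.294 = 525.868 mg/L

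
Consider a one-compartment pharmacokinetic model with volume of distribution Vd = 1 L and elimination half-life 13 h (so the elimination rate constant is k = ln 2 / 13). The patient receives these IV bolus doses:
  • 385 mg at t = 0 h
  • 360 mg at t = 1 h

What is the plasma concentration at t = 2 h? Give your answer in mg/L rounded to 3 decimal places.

687.366 mg/L

k = ln 2 / 13 = 0.05332 per h
Dose 1 (385 mg at t=0 h): 385·exp(−0.05332·2) = 346.058 mg/L
Dose 2 (360 mg at t=1 h): 360·exp(−0.05332·1) = 341.308 mg/L
C(2) = 346.058 + 341.308 = 687.366 mg/L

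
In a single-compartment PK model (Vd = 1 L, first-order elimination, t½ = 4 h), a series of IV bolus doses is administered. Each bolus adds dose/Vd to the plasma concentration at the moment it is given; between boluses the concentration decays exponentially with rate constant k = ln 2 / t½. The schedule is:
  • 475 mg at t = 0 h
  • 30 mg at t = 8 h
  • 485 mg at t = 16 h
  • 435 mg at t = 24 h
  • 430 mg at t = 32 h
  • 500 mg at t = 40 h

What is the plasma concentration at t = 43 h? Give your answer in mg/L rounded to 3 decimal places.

382.239 mg/L

k = ln 2 / 4 = 0.17329 per h
Dose 1 (475 mg at t=0 h): 475·exp(−0.17329·43) = 0.276 mg/L
Dose 2 (30 mg at t=8 h): 30·exp(−0.17329·35) = 0.070 mg/L
Dose 3 (485 mg at t=16 h): 485·exp(−0.17329·27) = 4.506 mg/L
Dose 4 (435 mg at t=24 h): 435·exp(−0.17329·19) = 16.166 mg/L
Dose 5 (430 mg at t=32 h): 430·exp(−0.17329·11) = 63.920 mg/L
Dose 6 (500 mg at t=40 h): 500·exp(−0.17329·3) = 297.302 mg/L
C(43) = 0.276 + 0.070 + 4.506 + 16.166 + 63.920 + 297.302 = 382.239 mg/L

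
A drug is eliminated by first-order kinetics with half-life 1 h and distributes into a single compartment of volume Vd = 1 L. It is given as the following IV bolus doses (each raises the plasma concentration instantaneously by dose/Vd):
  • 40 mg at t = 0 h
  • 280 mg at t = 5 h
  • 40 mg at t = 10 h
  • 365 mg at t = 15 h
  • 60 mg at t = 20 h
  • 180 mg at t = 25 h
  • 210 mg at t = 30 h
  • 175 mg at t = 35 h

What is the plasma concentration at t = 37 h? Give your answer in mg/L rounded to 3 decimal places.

k = ln 2 / 1 = 0.69315 per h
Dose 1 (40 mg at t=0 h): 40·exp(−0.69315·37) = 0.000 mg/L
Dose 2 (280 mg at t=5 h): 280·exp(−0.69315·32) = 0.000 mg/L
Dose 3 (40 mg at t=10 h): 40·exp(−0.69315·27) = 0.000 mg/L
Dose 4 (365 mg at t=15 h): 365·exp(−0.69315·22) = 0.000 mg/L
Dose 5 (60 mg at t=20 h): 60·exp(−0.69315·17) = 0.000 mg/L
Dose 6 (180 mg at t=25 h): 180·exp(−0.69315·12) = 0.044 mg/L
Dose 7 (210 mg at t=30 h): 210·exp(−0.69315·7) = 1.641 mg/L
Dose 8 (175 mg at t=35 h): 175·exp(−0.69315·2) = 43.750 mg/L
C(37) = 0.000 + 0.000 + 0.000 + 0.000 + 0.000 + 0.044 + 1.641 + 43.750 = 45.435 mg/L

45.435 mg/L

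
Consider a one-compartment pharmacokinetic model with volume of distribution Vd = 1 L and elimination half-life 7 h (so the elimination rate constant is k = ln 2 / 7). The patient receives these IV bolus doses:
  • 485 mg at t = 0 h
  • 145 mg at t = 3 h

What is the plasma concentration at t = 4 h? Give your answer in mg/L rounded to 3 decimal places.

457.711 mg/L

k = ln 2 / 7 = 0.09902 per h
Dose 1 (485 mg at t=0 h): 485·exp(−0.09902·4) = 326.381 mg/L
Dose 2 (145 mg at t=3 h): 145·exp(−0.09902·1) = 131.330 mg/L
C(4) = 326.381 + 131.330 = 457.711 mg/L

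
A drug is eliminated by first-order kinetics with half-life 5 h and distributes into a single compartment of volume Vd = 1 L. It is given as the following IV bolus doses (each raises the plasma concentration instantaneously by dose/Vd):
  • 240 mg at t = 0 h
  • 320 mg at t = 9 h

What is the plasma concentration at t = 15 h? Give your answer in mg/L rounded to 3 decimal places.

169.288 mg/L

k = ln 2 / 5 = 0.13863 per h
Dose 1 (240 mg at t=0 h): 240·exp(−0.13863·15) = 30.000 mg/L
Dose 2 (320 mg at t=9 h): 320·exp(−0.13863·6) = 139.288 mg/L
C(15) = 30.000 + 139.288 = 169.288 mg/L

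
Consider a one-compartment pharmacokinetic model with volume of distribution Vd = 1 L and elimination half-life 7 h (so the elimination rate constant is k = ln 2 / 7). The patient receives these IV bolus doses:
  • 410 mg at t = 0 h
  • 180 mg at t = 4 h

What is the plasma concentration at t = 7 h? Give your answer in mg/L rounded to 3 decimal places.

338.739 mg/L

k = ln 2 / 7 = 0.09902 per h
Dose 1 (410 mg at t=0 h): 410·exp(−0.09902·7) = 205.000 mg/L
Dose 2 (180 mg at t=4 h): 180·exp(−0.09902·3) = 133.739 mg/L
C(7) = 205.000 + 133.739 = 338.739 mg/L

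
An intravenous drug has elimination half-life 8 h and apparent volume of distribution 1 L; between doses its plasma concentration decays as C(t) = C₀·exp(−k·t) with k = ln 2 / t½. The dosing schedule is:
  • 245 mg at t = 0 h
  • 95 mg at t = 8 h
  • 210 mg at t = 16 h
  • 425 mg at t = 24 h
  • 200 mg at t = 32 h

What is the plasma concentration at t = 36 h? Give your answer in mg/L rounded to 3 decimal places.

348.029 mg/L

k = ln 2 / 8 = 0.08664 per h
Dose 1 (245 mg at t=0 h): 245·exp(−0.08664·36) = 10.828 mg/L
Dose 2 (95 mg at t=8 h): 95·exp(−0.08664·28) = 8.397 mg/L
Dose 3 (210 mg at t=16 h): 210·exp(−0.08664·20) = 37.123 mg/L
Dose 4 (425 mg at t=24 h): 425·exp(−0.08664·12) = 150.260 mg/L
Dose 5 (200 mg at t=32 h): 200·exp(−0.08664·4) = 141.421 mg/L
C(36) = 10.828 + 8.397 + 37.123 + 150.260 + 141.421 = 348.029 mg/L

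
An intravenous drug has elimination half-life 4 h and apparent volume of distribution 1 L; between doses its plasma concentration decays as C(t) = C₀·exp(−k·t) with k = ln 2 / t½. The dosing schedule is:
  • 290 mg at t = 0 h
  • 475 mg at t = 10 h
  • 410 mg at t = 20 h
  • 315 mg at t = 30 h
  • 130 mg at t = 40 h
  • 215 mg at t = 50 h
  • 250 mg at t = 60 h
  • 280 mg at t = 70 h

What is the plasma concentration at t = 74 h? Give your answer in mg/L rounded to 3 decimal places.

k = ln 2 / 4 = 0.17329 per h
Dose 1 (290 mg at t=0 h): 290·exp(−0.17329·74) = 0.001 mg/L
Dose 2 (475 mg at t=10 h): 475·exp(−0.17329·64) = 0.007 mg/L
Dose 3 (410 mg at t=20 h): 410·exp(−0.17329·54) = 0.035 mg/L
Dose 4 (315 mg at t=30 h): 315·exp(−0.17329·44) = 0.154 mg/L
Dose 5 (130 mg at t=40 h): 130·exp(−0.17329·34) = 0.359 mg/L
Dose 6 (215 mg at t=50 h): 215·exp(−0.17329·24) = 3.359 mg/L
Dose 7 (250 mg at t=60 h): 250·exp(−0.17329·14) = 22.097 mg/L
Dose 8 (280 mg at t=70 h): 280·exp(−0.17329·4) = 140.000 mg/L
C(74) = 0.001 + 0.007 + 0.035 + 0.154 + 0.359 + 3.359 + 22.097 + 140.000 = 166.013 mg/L

166.013 mg/L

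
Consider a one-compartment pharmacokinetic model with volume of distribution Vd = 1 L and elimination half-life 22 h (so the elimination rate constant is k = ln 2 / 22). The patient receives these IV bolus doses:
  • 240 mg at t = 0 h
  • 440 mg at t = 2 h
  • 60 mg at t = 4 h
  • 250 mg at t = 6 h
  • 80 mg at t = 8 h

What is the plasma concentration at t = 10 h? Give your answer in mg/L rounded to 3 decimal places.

k = ln 2 / 22 = 0.03151 per h
Dose 1 (240 mg at t=0 h): 240·exp(−0.03151·10) = 175.138 mg/L
Dose 2 (440 mg at t=2 h): 440·exp(−0.03151·8) = 341.969 mg/L
Dose 3 (60 mg at t=4 h): 60·exp(−0.03151·6) = 49.665 mg/L
Dose 4 (250 mg at t=6 h): 250·exp(−0.03151·4) = 220.398 mg/L
Dose 5 (80 mg at t=8 h): 80·exp(−0.03151·2) = 75.114 mg/L
C(10) = 175.138 + 341.969 + 49.665 + 220.398 + 75.114 = 862.284 mg/L

862.284 mg/L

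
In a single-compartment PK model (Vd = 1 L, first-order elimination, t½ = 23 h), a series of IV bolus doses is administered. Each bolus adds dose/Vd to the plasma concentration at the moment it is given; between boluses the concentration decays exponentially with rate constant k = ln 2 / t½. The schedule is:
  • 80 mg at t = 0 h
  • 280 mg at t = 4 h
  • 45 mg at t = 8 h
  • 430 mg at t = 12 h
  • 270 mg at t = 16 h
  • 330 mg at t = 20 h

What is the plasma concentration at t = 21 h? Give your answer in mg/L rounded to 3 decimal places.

k = ln 2 / 23 = 0.03014 per h
Dose 1 (80 mg at t=0 h): 80·exp(−0.03014·21) = 42.485 mg/L
Dose 2 (280 mg at t=4 h): 280·exp(−0.03014·17) = 167.748 mg/L
Dose 3 (45 mg at t=8 h): 45·exp(−0.03014·13) = 30.413 mg/L
Dose 4 (430 mg at t=12 h): 430·exp(−0.03014·9) = 327.849 mg/L
Dose 5 (270 mg at t=16 h): 270·exp(−0.03014·5) = 232.232 mg/L
Dose 6 (330 mg at t=20 h): 330·exp(−0.03014·1) = 320.203 mg/L
C(21) = 42.485 + 167.748 + 30.413 + 327.849 + 232.232 + 320.203 = 1120.931 mg/L

1120.931 mg/L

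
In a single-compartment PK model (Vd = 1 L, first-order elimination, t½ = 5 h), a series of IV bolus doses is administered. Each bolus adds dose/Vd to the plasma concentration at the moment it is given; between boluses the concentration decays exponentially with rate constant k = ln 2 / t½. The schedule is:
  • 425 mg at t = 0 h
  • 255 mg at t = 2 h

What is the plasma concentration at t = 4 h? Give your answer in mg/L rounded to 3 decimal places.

k = ln 2 / 5 = 0.13863 per h
Dose 1 (425 mg at t=0 h): 425·exp(−0.13863·4) = 244.098 mg/L
Dose 2 (255 mg at t=2 h): 255·exp(−0.13863·2) = 193.254 mg/L
C(4) = 244.098 + 193.254 = 437.352 mg/L

437.352 mg/L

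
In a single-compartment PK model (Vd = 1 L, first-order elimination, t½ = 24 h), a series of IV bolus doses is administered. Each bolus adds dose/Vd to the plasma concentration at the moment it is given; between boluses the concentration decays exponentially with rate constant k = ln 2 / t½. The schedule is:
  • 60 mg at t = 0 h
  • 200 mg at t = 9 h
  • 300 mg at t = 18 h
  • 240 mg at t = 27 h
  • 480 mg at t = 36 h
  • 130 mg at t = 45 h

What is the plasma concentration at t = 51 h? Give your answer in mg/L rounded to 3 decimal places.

k = ln 2 / 24 = 0.02888 per h
Dose 1 (60 mg at t=0 h): 60·exp(−0.02888·51) = 13.755 mg/L
Dose 2 (200 mg at t=9 h): 200·exp(−0.02888·42) = 59.460 mg/L
Dose 3 (300 mg at t=18 h): 300·exp(−0.02888·33) = 115.666 mg/L
Dose 4 (240 mg at t=27 h): 240·exp(−0.02888·24) = 120.000 mg/L
Dose 5 (480 mg at t=36 h): 480·exp(−0.02888·15) = 311.241 mg/L
Dose 6 (130 mg at t=45 h): 130·exp(−0.02888·6) = 109.317 mg/L
C(51) = 13.755 + 59.460 + 115.666 + 120.000 + 311.241 + 109.317 = 729.439 mg/L

729.439 mg/L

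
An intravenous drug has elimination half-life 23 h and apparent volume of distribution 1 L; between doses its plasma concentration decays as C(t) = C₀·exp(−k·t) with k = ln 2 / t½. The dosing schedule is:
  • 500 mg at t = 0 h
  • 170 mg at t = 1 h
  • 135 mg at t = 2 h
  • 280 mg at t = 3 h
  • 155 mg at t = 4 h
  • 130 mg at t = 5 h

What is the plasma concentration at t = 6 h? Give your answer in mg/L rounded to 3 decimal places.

1211.051 mg/L

k = ln 2 / 23 = 0.03014 per h
Dose 1 (500 mg at t=0 h): 500·exp(−0.03014·6) = 417.292 mg/L
Dose 2 (170 mg at t=1 h): 170·exp(−0.03014·5) = 146.220 mg/L
Dose 3 (135 mg at t=2 h): 135·exp(−0.03014·4) = 119.669 mg/L
Dose 4 (280 mg at t=3 h): 280·exp(−0.03014·3) = 255.796 mg/L
Dose 5 (155 mg at t=4 h): 155·exp(−0.03014·2) = 145.934 mg/L
Dose 6 (130 mg at t=5 h): 130·exp(−0.03014·1) = 126.141 mg/L
C(6) = 417.292 + 146.220 + 119.669 + 255.796 + 145.934 + 126.141 = 1211.051 mg/L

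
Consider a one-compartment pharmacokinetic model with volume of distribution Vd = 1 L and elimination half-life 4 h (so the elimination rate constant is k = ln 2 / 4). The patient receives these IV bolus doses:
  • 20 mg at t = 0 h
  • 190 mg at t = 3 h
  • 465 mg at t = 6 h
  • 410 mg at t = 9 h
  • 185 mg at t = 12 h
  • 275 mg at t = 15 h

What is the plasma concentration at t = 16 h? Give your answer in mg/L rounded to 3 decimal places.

k = ln 2 / 4 = 0.17329 per h
Dose 1 (20 mg at t=0 h): 20·exp(−0.17329·16) = 1.250 mg/L
Dose 2 (190 mg at t=3 h): 190·exp(−0.17329·13) = 19.971 mg/L
Dose 3 (465 mg at t=6 h): 465·exp(−0.17329·10) = 82.201 mg/L
Dose 4 (410 mg at t=9 h): 410·exp(−0.17329·7) = 121.894 mg/L
Dose 5 (185 mg at t=12 h): 185·exp(−0.17329·4) = 92.500 mg/L
Dose 6 (275 mg at t=15 h): 275·exp(−0.17329·1) = 231.247 mg/L
C(16) = 1.250 + 19.971 + 82.201 + 121.894 + 92.500 + 231.247 = 549.063 mg/L

549.063 mg/L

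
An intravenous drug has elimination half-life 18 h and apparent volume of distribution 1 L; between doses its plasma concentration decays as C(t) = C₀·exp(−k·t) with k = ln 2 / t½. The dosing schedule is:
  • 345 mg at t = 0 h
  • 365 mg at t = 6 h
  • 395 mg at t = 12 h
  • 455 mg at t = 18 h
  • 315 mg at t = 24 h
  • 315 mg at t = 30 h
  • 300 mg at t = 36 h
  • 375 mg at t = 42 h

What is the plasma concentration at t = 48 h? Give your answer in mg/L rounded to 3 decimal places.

k = ln 2 / 18 = 0.03851 per h
Dose 1 (345 mg at t=0 h): 345·exp(−0.03851·48) = 54.334 mg/L
Dose 2 (365 mg at t=6 h): 365·exp(−0.03851·42) = 72.425 mg/L
Dose 3 (395 mg at t=12 h): 395·exp(−0.03851·36) = 98.750 mg/L
Dose 4 (455 mg at t=18 h): 455·exp(−0.03851·30) = 143.316 mg/L
Dose 5 (315 mg at t=24 h): 315·exp(−0.03851·24) = 125.008 mg/L
Dose 6 (315 mg at t=30 h): 315·exp(−0.03851·18) = 157.500 mg/L
Dose 7 (300 mg at t=36 h): 300·exp(−0.03851·12) = 188.988 mg/L
Dose 8 (375 mg at t=42 h): 375·exp(−0.03851·6) = 297.638 mg/L
C(48) = 54.334 + 72.425 + 98.750 + 143.316 + 125.008 + 157.500 + 188.988 + 297.638 = 1137.959 mg/L

1137.959 mg/L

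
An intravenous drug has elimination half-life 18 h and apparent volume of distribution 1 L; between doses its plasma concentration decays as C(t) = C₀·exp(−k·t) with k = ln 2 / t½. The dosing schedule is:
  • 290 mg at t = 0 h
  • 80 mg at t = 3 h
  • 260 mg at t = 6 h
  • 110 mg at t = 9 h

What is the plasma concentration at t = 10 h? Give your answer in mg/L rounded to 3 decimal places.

587.140 mg/L

k = ln 2 / 18 = 0.03851 per h
Dose 1 (290 mg at t=0 h): 290·exp(−0.03851·10) = 197.315 mg/L
Dose 2 (80 mg at t=3 h): 80·exp(−0.03851·7) = 61.097 mg/L
Dose 3 (260 mg at t=6 h): 260·exp(−0.03851·4) = 222.883 mg/L
Dose 4 (110 mg at t=9 h): 110·exp(−0.03851·1) = 105.845 mg/L
C(10) = 197.315 + 61.097 + 222.883 + 105.845 = 587.140 mg/L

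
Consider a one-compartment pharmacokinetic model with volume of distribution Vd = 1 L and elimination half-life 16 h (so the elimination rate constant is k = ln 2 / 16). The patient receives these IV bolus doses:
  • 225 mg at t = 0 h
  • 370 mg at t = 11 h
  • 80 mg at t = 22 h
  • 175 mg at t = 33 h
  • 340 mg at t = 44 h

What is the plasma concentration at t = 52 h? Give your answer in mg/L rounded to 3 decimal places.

k = ln 2 / 16 = 0.04332 per h
Dose 1 (225 mg at t=0 h): 225·exp(−0.04332·52) = 23.650 mg/L
Dose 2 (370 mg at t=11 h): 370·exp(−0.04332·41) = 62.634 mg/L
Dose 3 (80 mg at t=22 h): 80·exp(−0.04332·30) = 21.810 mg/L
Dose 4 (175 mg at t=33 h): 175·exp(−0.04332·19) = 76.836 mg/L
Dose 5 (340 mg at t=44 h): 340·exp(−0.04332·8) = 240.416 mg/L
C(52) = 23.650 + 62.634 + 21.810 + 76.836 + 240.416 = 425.347 mg/L

425.347 mg/L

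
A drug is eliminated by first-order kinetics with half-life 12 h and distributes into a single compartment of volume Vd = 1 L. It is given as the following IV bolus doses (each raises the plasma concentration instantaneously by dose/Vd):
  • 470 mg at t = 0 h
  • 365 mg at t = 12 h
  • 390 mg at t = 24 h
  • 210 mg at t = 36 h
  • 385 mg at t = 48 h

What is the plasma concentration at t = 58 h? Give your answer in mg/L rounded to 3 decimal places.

371.816 mg/L

k = ln 2 / 12 = 0.05776 per h
Dose 1 (470 mg at t=0 h): 470·exp(−0.05776·58) = 16.486 mg/L
Dose 2 (365 mg at t=12 h): 365·exp(−0.05776·46) = 25.606 mg/L
Dose 3 (390 mg at t=24 h): 390·exp(−0.05776·34) = 54.720 mg/L
Dose 4 (210 mg at t=36 h): 210·exp(−0.05776·22) = 58.929 mg/L
Dose 5 (385 mg at t=48 h): 385·exp(−0.05776·10) = 216.074 mg/L
C(58) = 16.486 + 25.606 + 54.720 + 58.929 + 216.074 = 371.816 mg/L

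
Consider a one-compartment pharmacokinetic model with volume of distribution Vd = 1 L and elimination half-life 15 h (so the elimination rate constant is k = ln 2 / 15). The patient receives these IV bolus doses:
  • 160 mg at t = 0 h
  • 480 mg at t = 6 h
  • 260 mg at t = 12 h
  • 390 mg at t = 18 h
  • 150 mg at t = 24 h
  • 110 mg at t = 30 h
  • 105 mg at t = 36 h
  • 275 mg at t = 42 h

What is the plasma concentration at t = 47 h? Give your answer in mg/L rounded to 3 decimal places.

k = ln 2 / 15 = 0.04621 per h
Dose 1 (160 mg at t=0 h): 160·exp(−0.04621·47) = 18.234 mg/L
Dose 2 (480 mg at t=6 h): 480·exp(−0.04621·41) = 72.182 mg/L
Dose 3 (260 mg at t=12 h): 260·exp(−0.04621·35) = 51.591 mg/L
Dose 4 (390 mg at t=18 h): 390·exp(−0.04621·29) = 102.111 mg/L
Dose 5 (150 mg at t=24 h): 150·exp(−0.04621·23) = 51.822 mg/L
Dose 6 (110 mg at t=30 h): 110·exp(−0.04621·17) = 50.145 mg/L
Dose 7 (105 mg at t=36 h): 105·exp(−0.04621·11) = 63.159 mg/L
Dose 8 (275 mg at t=42 h): 275·exp(−0.04621·5) = 218.268 mg/L
C(47) = 18.234 + 72.182 + 51.591 + 102.111 + 51.822 + 50.145 + 63.159 + 218.268 = 627.511 mg/L

627.511 mg/L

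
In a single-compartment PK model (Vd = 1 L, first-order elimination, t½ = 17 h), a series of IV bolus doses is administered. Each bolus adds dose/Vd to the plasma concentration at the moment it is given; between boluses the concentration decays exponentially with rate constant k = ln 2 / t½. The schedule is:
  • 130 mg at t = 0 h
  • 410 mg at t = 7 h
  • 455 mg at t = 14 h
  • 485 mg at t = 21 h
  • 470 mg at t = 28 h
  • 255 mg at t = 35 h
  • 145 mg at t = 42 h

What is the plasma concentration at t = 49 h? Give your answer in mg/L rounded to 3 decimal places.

808.385 mg/L

k = ln 2 / 17 = 0.04077 per h
Dose 1 (130 mg at t=0 h): 130·exp(−0.04077·49) = 17.631 mg/L
Dose 2 (410 mg at t=7 h): 410·exp(−0.04077·42) = 73.971 mg/L
Dose 3 (455 mg at t=14 h): 455·exp(−0.04077·35) = 109.205 mg/L
Dose 4 (485 mg at t=21 h): 485·exp(−0.04077·28) = 154.856 mg/L
Dose 5 (470 mg at t=28 h): 470·exp(−0.04077·21) = 199.635 mg/L
Dose 6 (255 mg at t=35 h): 255·exp(−0.04077·14) = 144.090 mg/L
Dose 7 (145 mg at t=42 h): 145·exp(−0.04077·7) = 108.997 mg/L
C(49) = 17.631 + 73.971 + 109.205 + 154.856 + 199.635 + 144.090 + 108.997 = 808.385 mg/L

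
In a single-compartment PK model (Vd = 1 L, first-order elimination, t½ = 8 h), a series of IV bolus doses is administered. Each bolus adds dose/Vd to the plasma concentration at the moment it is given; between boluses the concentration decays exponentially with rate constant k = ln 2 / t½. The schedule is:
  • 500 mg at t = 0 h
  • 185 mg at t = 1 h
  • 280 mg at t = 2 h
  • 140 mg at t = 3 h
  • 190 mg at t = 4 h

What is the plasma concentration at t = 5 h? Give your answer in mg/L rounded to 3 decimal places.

k = ln 2 / 8 = 0.08664 per h
Dose 1 (500 mg at t=0 h): 500·exp(−0.08664·5) = 324.210 mg/L
Dose 2 (185 mg at t=1 h): 185·exp(−0.08664·4) = 130.815 mg/L
Dose 3 (280 mg at t=2 h): 280·exp(−0.08664·3) = 215.910 mg/L
Dose 4 (140 mg at t=3 h): 140·exp(−0.08664·2) = 117.725 mg/L
Dose 5 (190 mg at t=4 h): 190·exp(−0.08664·1) = 174.231 mg/L
C(5) = 324.210 + 130.815 + 215.910 + 117.725 + 174.231 = 962.890 mg/L

962.890 mg/L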